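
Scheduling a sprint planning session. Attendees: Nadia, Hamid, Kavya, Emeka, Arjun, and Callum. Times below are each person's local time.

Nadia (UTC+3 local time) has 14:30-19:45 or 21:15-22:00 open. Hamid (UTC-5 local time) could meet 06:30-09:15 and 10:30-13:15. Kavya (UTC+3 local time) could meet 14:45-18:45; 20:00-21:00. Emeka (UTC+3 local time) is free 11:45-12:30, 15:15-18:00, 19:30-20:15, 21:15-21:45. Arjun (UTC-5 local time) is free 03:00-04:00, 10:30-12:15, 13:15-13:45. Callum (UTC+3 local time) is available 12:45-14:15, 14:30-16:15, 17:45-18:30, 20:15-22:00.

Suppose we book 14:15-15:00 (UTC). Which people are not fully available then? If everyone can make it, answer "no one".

Nadia in UTC: 11:30-16:45, 18:15-19:00 (subtract 3h to convert from UTC+3).
Hamid in UTC: 11:30-14:15, 15:30-18:15 (add 5h to convert from UTC-5).
Kavya in UTC: 11:45-15:45, 17:00-18:00 (subtract 3h to convert from UTC+3).
Emeka in UTC: 08:45-09:30, 12:15-15:00, 16:30-17:15, 18:15-18:45 (subtract 3h to convert from UTC+3).
Arjun in UTC: 08:00-09:00, 15:30-17:15, 18:15-18:45 (add 5h to convert from UTC-5).
Callum in UTC: 09:45-11:15, 11:30-13:15, 14:45-15:30, 17:15-19:00 (subtract 3h to convert from UTC+3).
Nadia: free for 14:15-15:00. Hamid: not fully free for 14:15-15:00. Kavya: free for 14:15-15:00. Emeka: free for 14:15-15:00. Arjun: not fully free for 14:15-15:00. Callum: not fully free for 14:15-15:00.

Arjun, Callum, Hamid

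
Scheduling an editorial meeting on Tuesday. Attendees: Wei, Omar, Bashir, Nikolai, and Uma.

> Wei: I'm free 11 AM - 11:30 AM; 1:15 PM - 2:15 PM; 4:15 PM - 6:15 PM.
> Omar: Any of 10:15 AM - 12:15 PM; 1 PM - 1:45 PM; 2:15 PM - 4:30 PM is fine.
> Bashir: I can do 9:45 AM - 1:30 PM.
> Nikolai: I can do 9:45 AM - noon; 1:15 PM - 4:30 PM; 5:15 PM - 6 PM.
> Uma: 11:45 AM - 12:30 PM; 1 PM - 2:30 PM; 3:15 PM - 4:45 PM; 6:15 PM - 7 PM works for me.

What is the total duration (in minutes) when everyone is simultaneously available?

15

Wei ∩ Omar: 11:00-11:30, 13:15-13:45, 16:15-16:30.
Wei ∩ Omar ∩ Bashir: 11:00-11:30, 13:15-13:30.
Wei ∩ Omar ∩ Bashir ∩ Nikolai: 11:00-11:30, 13:15-13:30.
Wei ∩ Omar ∩ Bashir ∩ Nikolai ∩ Uma: 13:15-13:30.
That's a single block of 15 minutes.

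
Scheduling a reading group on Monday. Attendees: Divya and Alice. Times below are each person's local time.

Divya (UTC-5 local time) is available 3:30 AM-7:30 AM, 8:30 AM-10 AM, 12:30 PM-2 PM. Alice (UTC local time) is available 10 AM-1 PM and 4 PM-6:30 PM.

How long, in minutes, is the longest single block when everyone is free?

Divya in UTC: 08:30-12:30, 13:30-15:00, 17:30-19:00 (add 5h to convert from UTC-5).
Alice in UTC: 10:00-13:00, 16:00-18:30.
Divya ∩ Alice: 10:00-12:30, 17:30-18:30.
The longest is 10:00-12:30 at 150 minutes.

150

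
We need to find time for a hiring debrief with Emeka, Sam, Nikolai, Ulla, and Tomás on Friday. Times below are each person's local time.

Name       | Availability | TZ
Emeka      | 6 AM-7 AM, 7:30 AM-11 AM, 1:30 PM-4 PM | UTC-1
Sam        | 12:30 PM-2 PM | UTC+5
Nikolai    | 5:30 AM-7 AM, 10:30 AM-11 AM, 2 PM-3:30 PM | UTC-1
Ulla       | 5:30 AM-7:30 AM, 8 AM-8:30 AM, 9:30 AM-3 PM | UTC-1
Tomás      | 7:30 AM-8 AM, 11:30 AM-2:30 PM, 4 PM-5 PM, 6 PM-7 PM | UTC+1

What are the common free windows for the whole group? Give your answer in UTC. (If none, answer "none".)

none

Emeka in UTC: 07:00-08:00, 08:30-12:00, 14:30-17:00 (add 1h to convert from UTC-1).
Sam in UTC: 07:30-09:00 (subtract 5h to convert from UTC+5).
Nikolai in UTC: 06:30-08:00, 11:30-12:00, 15:00-16:30 (add 1h to convert from UTC-1).
Ulla in UTC: 06:30-08:30, 09:00-09:30, 10:30-16:00 (add 1h to convert from UTC-1).
Tomás in UTC: 06:30-07:00, 10:30-13:30, 15:00-16:00, 17:00-18:00 (subtract 1h to convert from UTC+1).
Emeka ∩ Sam: 07:30-08:00, 08:30-09:00.
Emeka ∩ Sam ∩ Nikolai: 07:30-08:00.
Emeka ∩ Sam ∩ Nikolai ∩ Ulla: 07:30-08:00.
Emeka ∩ Sam ∩ Nikolai ∩ Ulla ∩ Tomás: ∅.
There is no time when everyone is free.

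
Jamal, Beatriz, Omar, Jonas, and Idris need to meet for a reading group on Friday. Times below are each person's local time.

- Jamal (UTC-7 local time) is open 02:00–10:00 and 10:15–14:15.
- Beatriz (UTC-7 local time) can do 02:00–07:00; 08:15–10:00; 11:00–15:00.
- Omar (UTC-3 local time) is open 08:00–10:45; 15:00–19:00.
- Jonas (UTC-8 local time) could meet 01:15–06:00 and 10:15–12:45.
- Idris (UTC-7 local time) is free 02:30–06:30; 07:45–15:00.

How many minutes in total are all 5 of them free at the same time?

300

Jamal in UTC: 09:00-17:00, 17:15-21:15 (add 7h to convert from UTC-7).
Beatriz in UTC: 09:00-14:00, 15:15-17:00, 18:00-22:00 (add 7h to convert from UTC-7).
Omar in UTC: 11:00-13:45, 18:00-22:00 (add 3h to convert from UTC-3).
Jonas in UTC: 09:15-14:00, 18:15-20:45 (add 8h to convert from UTC-8).
Idris in UTC: 09:30-13:30, 14:45-22:00 (add 7h to convert from UTC-7).
Jamal ∩ Beatriz: 09:00-14:00, 15:15-17:00, 18:00-21:15.
Jamal ∩ Beatriz ∩ Omar: 11:00-13:45, 18:00-21:15.
Jamal ∩ Beatriz ∩ Omar ∩ Jonas: 11:00-13:45, 18:15-20:45.
Jamal ∩ Beatriz ∩ Omar ∩ Jonas ∩ Idris: 11:00-13:30, 18:15-20:45.
Those are the intersection windows.
Summing the common windows: 150 + 150 = 300 minutes.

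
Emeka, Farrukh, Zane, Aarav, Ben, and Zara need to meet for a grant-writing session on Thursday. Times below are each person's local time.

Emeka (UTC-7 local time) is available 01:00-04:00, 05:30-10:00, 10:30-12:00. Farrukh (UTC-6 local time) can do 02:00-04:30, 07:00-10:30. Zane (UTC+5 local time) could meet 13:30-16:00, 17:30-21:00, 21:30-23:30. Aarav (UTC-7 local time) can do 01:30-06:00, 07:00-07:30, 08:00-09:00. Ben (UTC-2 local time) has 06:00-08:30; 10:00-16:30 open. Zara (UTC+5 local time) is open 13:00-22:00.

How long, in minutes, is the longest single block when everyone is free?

120

Emeka in UTC: 08:00-11:00, 12:30-17:00, 17:30-19:00 (add 7h to convert from UTC-7).
Farrukh in UTC: 08:00-10:30, 13:00-16:30 (add 6h to convert from UTC-6).
Zane in UTC: 08:30-11:00, 12:30-16:00, 16:30-18:30 (subtract 5h to convert from UTC+5).
Aarav in UTC: 08:30-13:00, 14:00-14:30, 15:00-16:00 (add 7h to convert from UTC-7).
Ben in UTC: 08:00-10:30, 12:00-18:30 (add 2h to convert from UTC-2).
Zara in UTC: 08:00-17:00 (subtract 5h to convert from UTC+5).
Emeka ∩ Farrukh: 08:00-10:30, 13:00-16:30.
Emeka ∩ Farrukh ∩ Zane: 08:30-10:30, 13:00-16:00.
Emeka ∩ Farrukh ∩ Zane ∩ Aarav: 08:30-10:30, 14:00-14:30, 15:00-16:00.
Emeka ∩ Farrukh ∩ Zane ∩ Aarav ∩ Ben: 08:30-10:30, 14:00-14:30, 15:00-16:00.
Emeka ∩ Farrukh ∩ Zane ∩ Aarav ∩ Ben ∩ Zara: 08:30-10:30, 14:00-14:30, 15:00-16:00.
So the common availability across everyone is 08:30-10:30, 14:00-14:30, 15:00-16:00.
The longest is 08:30-10:30 at 120 minutes.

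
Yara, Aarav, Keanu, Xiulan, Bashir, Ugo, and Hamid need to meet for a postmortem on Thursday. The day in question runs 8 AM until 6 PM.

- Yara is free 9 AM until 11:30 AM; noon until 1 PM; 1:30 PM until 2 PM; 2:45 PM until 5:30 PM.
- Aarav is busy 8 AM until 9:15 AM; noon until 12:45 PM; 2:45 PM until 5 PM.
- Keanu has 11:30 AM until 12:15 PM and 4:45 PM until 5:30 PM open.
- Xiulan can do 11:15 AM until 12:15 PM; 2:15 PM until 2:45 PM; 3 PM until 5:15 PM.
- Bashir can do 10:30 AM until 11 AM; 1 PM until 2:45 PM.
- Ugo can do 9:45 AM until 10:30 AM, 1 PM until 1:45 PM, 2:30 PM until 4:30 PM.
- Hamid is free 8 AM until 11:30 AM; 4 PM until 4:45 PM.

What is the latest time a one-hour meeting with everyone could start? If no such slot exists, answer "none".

Yara free: 09:00-11:30, 12:00-13:00, 13:30-14:00, 14:45-17:30.
Aarav free: 09:15-12:00, 12:45-14:45, 17:00-18:00 (invert busy blocks within the working day).
Keanu free: 11:30-12:15, 16:45-17:30.
Xiulan free: 11:15-12:15, 14:15-14:45, 15:00-17:15.
Bashir free: 10:30-11:00, 13:00-14:45.
Ugo free: 09:45-10:30, 13:00-13:45, 14:30-16:30.
Hamid free: 08:00-11:30, 16:00-16:45.
Yara ∩ Aarav: 09:15-11:30, 12:45-13:00, 13:30-14:00, 17:00-17:30.
Yara ∩ Aarav ∩ Keanu: 17:00-17:30.
Yara ∩ Aarav ∩ Keanu ∩ Xiulan: 17:00-17:15.
Yara ∩ Aarav ∩ Keanu ∩ Xiulan ∩ Bashir: ∅.
Yara ∩ Aarav ∩ Keanu ∩ Xiulan ∩ Bashir ∩ Ugo: ∅.
Yara ∩ Aarav ∩ Keanu ∩ Xiulan ∩ Bashir ∩ Ugo ∩ Hamid: ∅.
There is no time when everyone is free.
No common window is at least 60 minutes long.

none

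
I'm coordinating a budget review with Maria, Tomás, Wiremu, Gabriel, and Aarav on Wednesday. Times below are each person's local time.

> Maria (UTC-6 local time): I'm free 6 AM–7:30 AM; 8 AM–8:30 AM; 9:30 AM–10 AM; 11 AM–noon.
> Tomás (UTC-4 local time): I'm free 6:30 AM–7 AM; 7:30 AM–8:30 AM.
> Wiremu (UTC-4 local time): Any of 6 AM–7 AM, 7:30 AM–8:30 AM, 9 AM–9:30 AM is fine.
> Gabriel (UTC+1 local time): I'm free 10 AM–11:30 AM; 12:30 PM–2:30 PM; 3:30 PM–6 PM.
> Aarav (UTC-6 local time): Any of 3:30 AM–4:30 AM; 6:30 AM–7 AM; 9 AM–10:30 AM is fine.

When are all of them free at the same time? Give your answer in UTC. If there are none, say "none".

none

Maria in UTC: 12:00-13:30, 14:00-14:30, 15:30-16:00, 17:00-18:00 (add 6h to convert from UTC-6).
Tomás in UTC: 10:30-11:00, 11:30-12:30 (add 4h to convert from UTC-4).
Wiremu in UTC: 10:00-11:00, 11:30-12:30, 13:00-13:30 (add 4h to convert from UTC-4).
Gabriel in UTC: 09:00-10:30, 11:30-13:30, 14:30-17:00 (subtract 1h to convert from UTC+1).
Aarav in UTC: 09:30-10:30, 12:30-13:00, 15:00-16:30 (add 6h to convert from UTC-6).
Maria ∩ Tomás: 12:00-12:30.
Maria ∩ Tomás ∩ Wiremu: 12:00-12:30.
Maria ∩ Tomás ∩ Wiremu ∩ Gabriel: 12:00-12:30.
Maria ∩ Tomás ∩ Wiremu ∩ Gabriel ∩ Aarav: ∅.
There is no time when everyone is free.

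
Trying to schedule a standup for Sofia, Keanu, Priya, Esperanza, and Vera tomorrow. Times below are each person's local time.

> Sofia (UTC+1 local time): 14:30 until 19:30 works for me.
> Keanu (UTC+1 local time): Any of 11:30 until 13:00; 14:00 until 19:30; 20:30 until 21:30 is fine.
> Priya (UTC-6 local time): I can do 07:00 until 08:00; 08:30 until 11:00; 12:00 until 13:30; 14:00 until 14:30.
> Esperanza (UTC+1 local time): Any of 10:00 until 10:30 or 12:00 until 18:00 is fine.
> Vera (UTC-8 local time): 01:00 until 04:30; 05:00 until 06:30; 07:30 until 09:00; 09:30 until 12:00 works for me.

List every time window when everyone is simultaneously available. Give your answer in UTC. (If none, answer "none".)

Sofia in UTC: 13:30-18:30 (subtract 1h to convert from UTC+1).
Keanu in UTC: 10:30-12:00, 13:00-18:30, 19:30-20:30 (subtract 1h to convert from UTC+1).
Priya in UTC: 13:00-14:00, 14:30-17:00, 18:00-19:30, 20:00-20:30 (add 6h to convert from UTC-6).
Esperanza in UTC: 09:00-09:30, 11:00-17:00 (subtract 1h to convert from UTC+1).
Vera in UTC: 09:00-12:30, 13:00-14:30, 15:30-17:00, 17:30-20:00 (add 8h to convert from UTC-8).
Sofia ∩ Keanu: 13:30-18:30.
Sofia ∩ Keanu ∩ Priya: 13:30-14:00, 14:30-17:00, 18:00-18:30.
Sofia ∩ Keanu ∩ Priya ∩ Esperanza: 13:30-14:00, 14:30-17:00.
Sofia ∩ Keanu ∩ Priya ∩ Esperanza ∩ Vera: 13:30-14:00, 15:30-17:00.

13:30-14:00, 15:30-17:00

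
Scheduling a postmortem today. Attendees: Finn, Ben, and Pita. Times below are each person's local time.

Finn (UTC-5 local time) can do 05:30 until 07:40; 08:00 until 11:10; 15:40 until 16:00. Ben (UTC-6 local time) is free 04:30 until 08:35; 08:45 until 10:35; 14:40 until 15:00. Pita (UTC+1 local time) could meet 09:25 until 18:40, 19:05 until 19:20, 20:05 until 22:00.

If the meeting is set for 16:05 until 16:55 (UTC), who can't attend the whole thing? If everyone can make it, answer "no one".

Ben, Finn

Finn in UTC: 10:30-12:40, 13:00-16:10, 20:40-21:00 (add 5h to convert from UTC-5).
Ben in UTC: 10:30-14:35, 14:45-16:35, 20:40-21:00 (add 6h to convert from UTC-6).
Pita in UTC: 08:25-17:40, 18:05-18:20, 19:05-21:00 (subtract 1h to convert from UTC+1).
Finn: not fully free for 16:05-16:55. Ben: not fully free for 16:05-16:55. Pita: free for 16:05-16:55.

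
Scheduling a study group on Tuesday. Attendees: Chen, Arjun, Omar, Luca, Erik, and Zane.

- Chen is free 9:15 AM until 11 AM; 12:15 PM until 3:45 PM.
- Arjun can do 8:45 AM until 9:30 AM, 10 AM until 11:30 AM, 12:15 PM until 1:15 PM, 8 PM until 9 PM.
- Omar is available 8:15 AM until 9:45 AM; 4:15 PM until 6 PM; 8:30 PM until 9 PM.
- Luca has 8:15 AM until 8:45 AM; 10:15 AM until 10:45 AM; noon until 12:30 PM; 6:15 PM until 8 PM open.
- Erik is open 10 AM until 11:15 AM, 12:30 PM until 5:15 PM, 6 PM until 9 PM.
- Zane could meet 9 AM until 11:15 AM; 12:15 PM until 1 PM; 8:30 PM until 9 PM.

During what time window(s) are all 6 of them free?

Chen ∩ Arjun: 09:15-09:30, 10:00-11:00, 12:15-13:15.
Chen ∩ Arjun ∩ Omar: 09:15-09:30.
Chen ∩ Arjun ∩ Omar ∩ Luca: ∅.
Chen ∩ Arjun ∩ Omar ∩ Luca ∩ Erik: ∅.
Chen ∩ Arjun ∩ Omar ∩ Luca ∩ Erik ∩ Zane: ∅.
There is no time when everyone is free.

none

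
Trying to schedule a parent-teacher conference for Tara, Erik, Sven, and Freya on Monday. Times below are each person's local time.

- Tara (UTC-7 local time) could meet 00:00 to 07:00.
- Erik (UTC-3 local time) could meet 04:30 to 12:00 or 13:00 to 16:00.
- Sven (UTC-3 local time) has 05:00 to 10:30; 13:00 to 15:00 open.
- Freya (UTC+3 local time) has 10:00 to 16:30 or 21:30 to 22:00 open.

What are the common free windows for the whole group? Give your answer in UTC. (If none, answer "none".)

Tara in UTC: 07:00-14:00 (add 7h to convert from UTC-7).
Erik in UTC: 07:30-15:00, 16:00-19:00 (add 3h to convert from UTC-3).
Sven in UTC: 08:00-13:30, 16:00-18:00 (add 3h to convert from UTC-3).
Freya in UTC: 07:00-13:30, 18:30-19:00 (subtract 3h to convert from UTC+3).
Tara ∩ Erik: 07:30-14:00.
Tara ∩ Erik ∩ Sven: 08:00-13:30.
Tara ∩ Erik ∩ Sven ∩ Freya: 08:00-13:30.
Those are the intersection windows.

08:00-13:30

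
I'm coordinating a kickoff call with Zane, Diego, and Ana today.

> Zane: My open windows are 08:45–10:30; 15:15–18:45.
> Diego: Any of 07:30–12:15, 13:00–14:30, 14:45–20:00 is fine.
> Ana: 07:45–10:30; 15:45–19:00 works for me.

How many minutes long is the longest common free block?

Zane ∩ Diego: 08:45-10:30, 15:15-18:45.
Zane ∩ Diego ∩ Ana: 08:45-10:30, 15:45-18:45.
The longest is 15:45-18:45 at 180 minutes.

180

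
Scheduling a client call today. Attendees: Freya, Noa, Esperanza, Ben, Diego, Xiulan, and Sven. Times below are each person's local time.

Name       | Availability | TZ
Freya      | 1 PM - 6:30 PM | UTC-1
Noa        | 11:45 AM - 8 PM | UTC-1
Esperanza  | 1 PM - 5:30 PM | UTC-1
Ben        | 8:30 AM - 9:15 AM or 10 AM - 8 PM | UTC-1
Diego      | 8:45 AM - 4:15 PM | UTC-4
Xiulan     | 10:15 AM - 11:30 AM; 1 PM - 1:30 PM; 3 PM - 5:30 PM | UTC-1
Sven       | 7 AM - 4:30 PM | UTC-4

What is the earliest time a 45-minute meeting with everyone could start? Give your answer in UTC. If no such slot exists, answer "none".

Freya in UTC: 14:00-19:30 (add 1h to convert from UTC-1).
Noa in UTC: 12:45-21:00 (add 1h to convert from UTC-1).
Esperanza in UTC: 14:00-18:30 (add 1h to convert from UTC-1).
Ben in UTC: 09:30-10:15, 11:00-21:00 (add 1h to convert from UTC-1).
Diego in UTC: 12:45-20:15 (add 4h to convert from UTC-4).
Xiulan in UTC: 11:15-12:30, 14:00-14:30, 16:00-18:30 (add 1h to convert from UTC-1).
Sven in UTC: 11:00-20:30 (add 4h to convert from UTC-4).
Freya ∩ Noa: 14:00-19:30.
Freya ∩ Noa ∩ Esperanza: 14:00-18:30.
Freya ∩ Noa ∩ Esperanza ∩ Ben: 14:00-18:30.
Freya ∩ Noa ∩ Esperanza ∩ Ben ∩ Diego: 14:00-18:30.
Freya ∩ Noa ∩ Esperanza ∩ Ben ∩ Diego ∩ Xiulan: 14:00-14:30, 16:00-18:30.
Freya ∩ Noa ∩ Esperanza ∩ Ben ∩ Diego ∩ Xiulan ∩ Sven: 14:00-14:30, 16:00-18:30.
So the common availability across everyone is 14:00-14:30, 16:00-18:30.
The first common window of at least 45 minutes is 16:00-18:30, so the earliest start is 16:00.

16:00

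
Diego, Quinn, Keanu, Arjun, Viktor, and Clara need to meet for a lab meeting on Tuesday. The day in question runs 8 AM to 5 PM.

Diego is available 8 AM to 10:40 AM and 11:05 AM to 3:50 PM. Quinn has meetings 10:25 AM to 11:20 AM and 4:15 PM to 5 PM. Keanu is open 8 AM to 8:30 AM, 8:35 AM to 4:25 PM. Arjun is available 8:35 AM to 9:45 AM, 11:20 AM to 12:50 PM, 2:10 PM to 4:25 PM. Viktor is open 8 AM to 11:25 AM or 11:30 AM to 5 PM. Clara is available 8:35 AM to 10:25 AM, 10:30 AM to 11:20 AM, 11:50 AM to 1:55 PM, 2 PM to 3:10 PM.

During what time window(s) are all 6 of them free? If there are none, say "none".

Diego free: 08:00-10:40, 11:05-15:50.
Quinn free: 08:00-10:25, 11:20-16:15 (invert busy blocks within the working day).
Keanu free: 08:00-08:30, 08:35-16:25.
Arjun free: 08:35-09:45, 11:20-12:50, 14:10-16:25.
Viktor free: 08:00-11:25, 11:30-17:00.
Clara free: 08:35-10:25, 10:30-11:20, 11:50-13:55, 14:00-15:10.
Diego ∩ Quinn: 08:00-10:25, 11:20-15:50.
Diego ∩ Quinn ∩ Keanu: 08:00-08:30, 08:35-10:25, 11:20-15:50.
Diego ∩ Quinn ∩ Keanu ∩ Arjun: 08:35-09:45, 11:20-12:50, 14:10-15:50.
Diego ∩ Quinn ∩ Keanu ∩ Arjun ∩ Viktor: 08:35-09:45, 11:20-11:25, 11:30-12:50, 14:10-15:50.
Diego ∩ Quinn ∩ Keanu ∩ Arjun ∩ Viktor ∩ Clara: 08:35-09:45, 11:50-12:50, 14:10-15:10.
So the common availability across everyone is 08:35-09:45, 11:50-12:50, 14:10-15:10.

08:35-09:45, 11:50-12:50, 14:10-15:10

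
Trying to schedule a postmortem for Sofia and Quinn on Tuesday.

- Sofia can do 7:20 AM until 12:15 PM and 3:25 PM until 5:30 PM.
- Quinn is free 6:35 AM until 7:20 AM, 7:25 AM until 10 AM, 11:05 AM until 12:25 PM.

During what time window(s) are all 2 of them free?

07:25-10:00, 11:05-12:15

Sofia ∩ Quinn: 07:25-10:00, 11:05-12:15.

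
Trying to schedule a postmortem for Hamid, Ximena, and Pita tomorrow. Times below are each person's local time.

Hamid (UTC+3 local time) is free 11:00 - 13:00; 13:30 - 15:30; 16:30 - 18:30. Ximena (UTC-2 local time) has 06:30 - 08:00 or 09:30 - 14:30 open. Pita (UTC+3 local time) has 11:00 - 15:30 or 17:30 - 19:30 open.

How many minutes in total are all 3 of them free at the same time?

210

Hamid in UTC: 08:00-10:00, 10:30-12:30, 13:30-15:30 (subtract 3h to convert from UTC+3).
Ximena in UTC: 08:30-10:00, 11:30-16:30 (add 2h to convert from UTC-2).
Pita in UTC: 08:00-12:30, 14:30-16:30 (subtract 3h to convert from UTC+3).
Hamid ∩ Ximena: 08:30-10:00, 11:30-12:30, 13:30-15:30.
Hamid ∩ Ximena ∩ Pita: 08:30-10:00, 11:30-12:30, 14:30-15:30.
Those are the intersection windows.
Summing the common windows: 90 + 60 + 60 = 210 minutes.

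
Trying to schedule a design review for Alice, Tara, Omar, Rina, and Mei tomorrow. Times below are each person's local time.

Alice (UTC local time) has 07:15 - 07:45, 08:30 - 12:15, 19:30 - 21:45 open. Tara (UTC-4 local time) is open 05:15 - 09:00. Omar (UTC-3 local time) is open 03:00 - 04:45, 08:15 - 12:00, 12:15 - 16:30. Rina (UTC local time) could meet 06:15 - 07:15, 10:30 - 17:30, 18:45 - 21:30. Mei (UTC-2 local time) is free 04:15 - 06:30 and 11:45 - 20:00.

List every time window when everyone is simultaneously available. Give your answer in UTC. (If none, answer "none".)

Alice in UTC: 07:15-07:45, 08:30-12:15, 19:30-21:45.
Tara in UTC: 09:15-13:00 (add 4h to convert from UTC-4).
Omar in UTC: 06:00-07:45, 11:15-15:00, 15:15-19:30 (add 3h to convert from UTC-3).
Rina in UTC: 06:15-07:15, 10:30-17:30, 18:45-21:30.
Mei in UTC: 06:15-08:30, 13:45-22:00 (add 2h to convert from UTC-2).
Alice ∩ Tara: 09:15-12:15.
Alice ∩ Tara ∩ Omar: 11:15-12:15.
Alice ∩ Tara ∩ Omar ∩ Rina: 11:15-12:15.
Alice ∩ Tara ∩ Omar ∩ Rina ∩ Mei: ∅.
There is no time when everyone is free.

none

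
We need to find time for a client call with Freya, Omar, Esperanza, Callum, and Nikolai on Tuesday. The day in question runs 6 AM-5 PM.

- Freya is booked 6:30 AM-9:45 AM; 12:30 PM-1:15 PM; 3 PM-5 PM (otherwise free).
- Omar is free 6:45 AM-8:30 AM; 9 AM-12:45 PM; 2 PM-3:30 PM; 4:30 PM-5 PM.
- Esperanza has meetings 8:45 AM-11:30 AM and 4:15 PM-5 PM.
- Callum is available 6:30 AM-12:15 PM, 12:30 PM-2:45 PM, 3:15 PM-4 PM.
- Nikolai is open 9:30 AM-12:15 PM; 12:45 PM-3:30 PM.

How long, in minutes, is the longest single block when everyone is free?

45

Freya free: 06:00-06:30, 09:45-12:30, 13:15-15:00 (invert busy blocks within the working day).
Omar free: 06:45-08:30, 09:00-12:45, 14:00-15:30, 16:30-17:00.
Esperanza free: 06:00-08:45, 11:30-16:15 (invert busy blocks within the working day).
Callum free: 06:30-12:15, 12:30-14:45, 15:15-16:00.
Nikolai free: 09:30-12:15, 12:45-15:30.
Freya ∩ Omar: 09:45-12:30, 14:00-15:00.
Freya ∩ Omar ∩ Esperanza: 11:30-12:30, 14:00-15:00.
Freya ∩ Omar ∩ Esperanza ∩ Callum: 11:30-12:15, 14:00-14:45.
Freya ∩ Omar ∩ Esperanza ∩ Callum ∩ Nikolai: 11:30-12:15, 14:00-14:45.
The longest is 11:30-12:15 at 45 minutes.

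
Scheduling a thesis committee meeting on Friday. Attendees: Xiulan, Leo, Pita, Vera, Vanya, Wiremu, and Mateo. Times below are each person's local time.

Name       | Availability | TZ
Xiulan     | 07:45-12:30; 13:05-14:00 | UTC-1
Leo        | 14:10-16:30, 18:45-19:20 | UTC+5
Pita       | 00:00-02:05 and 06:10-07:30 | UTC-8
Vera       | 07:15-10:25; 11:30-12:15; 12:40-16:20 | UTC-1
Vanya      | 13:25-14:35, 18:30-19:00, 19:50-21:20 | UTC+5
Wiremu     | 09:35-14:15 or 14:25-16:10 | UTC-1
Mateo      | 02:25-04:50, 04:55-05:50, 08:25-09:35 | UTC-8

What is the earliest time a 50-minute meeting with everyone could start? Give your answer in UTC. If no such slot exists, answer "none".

Xiulan in UTC: 08:45-13:30, 14:05-15:00 (add 1h to convert from UTC-1).
Leo in UTC: 09:10-11:30, 13:45-14:20 (subtract 5h to convert from UTC+5).
Pita in UTC: 08:00-10:05, 14:10-15:30 (add 8h to convert from UTC-8).
Vera in UTC: 08:15-11:25, 12:30-13:15, 13:40-17:20 (add 1h to convert from UTC-1).
Vanya in UTC: 08:25-09:35, 13:30-14:00, 14:50-16:20 (subtract 5h to convert from UTC+5).
Wiremu in UTC: 10:35-15:15, 15:25-17:10 (add 1h to convert from UTC-1).
Mateo in UTC: 10:25-12:50, 12:55-13:50, 16:25-17:35 (add 8h to convert from UTC-8).
Xiulan ∩ Leo: 09:10-11:30, 14:05-14:20.
Xiulan ∩ Leo ∩ Pita: 09:10-10:05, 14:10-14:20.
Xiulan ∩ Leo ∩ Pita ∩ Vera: 09:10-10:05, 14:10-14:20.
Xiulan ∩ Leo ∩ Pita ∩ Vera ∩ Vanya: 09:10-09:35.
Xiulan ∩ Leo ∩ Pita ∩ Vera ∩ Vanya ∩ Wiremu: ∅.
Xiulan ∩ Leo ∩ Pita ∩ Vera ∩ Vanya ∩ Wiremu ∩ Mateo: ∅.
There is no time when everyone is free.
No common window is at least 50 minutes long.

none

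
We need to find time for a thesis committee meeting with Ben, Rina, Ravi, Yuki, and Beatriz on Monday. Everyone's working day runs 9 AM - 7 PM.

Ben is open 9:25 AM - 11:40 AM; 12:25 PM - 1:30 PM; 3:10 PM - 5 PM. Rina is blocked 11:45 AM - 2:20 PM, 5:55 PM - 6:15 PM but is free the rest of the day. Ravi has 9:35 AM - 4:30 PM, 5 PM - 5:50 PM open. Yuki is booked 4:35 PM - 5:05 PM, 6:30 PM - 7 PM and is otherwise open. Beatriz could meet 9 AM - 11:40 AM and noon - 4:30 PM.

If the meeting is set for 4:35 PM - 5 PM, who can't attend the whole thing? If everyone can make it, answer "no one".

Beatriz, Ravi, Yuki

Ben free: 09:25-11:40, 12:25-13:30, 15:10-17:00.
Rina free: 09:00-11:45, 14:20-17:55, 18:15-19:00 (invert busy blocks within the working day).
Ravi free: 09:35-16:30, 17:00-17:50.
Yuki free: 09:00-16:35, 17:05-18:30 (invert busy blocks within the working day).
Beatriz free: 09:00-11:40, 12:00-16:30.
Ben: free for 16:35-17:00. Rina: free for 16:35-17:00. Ravi: not fully free for 16:35-17:00. Yuki: not fully free for 16:35-17:00. Beatriz: not fully free for 16:35-17:00.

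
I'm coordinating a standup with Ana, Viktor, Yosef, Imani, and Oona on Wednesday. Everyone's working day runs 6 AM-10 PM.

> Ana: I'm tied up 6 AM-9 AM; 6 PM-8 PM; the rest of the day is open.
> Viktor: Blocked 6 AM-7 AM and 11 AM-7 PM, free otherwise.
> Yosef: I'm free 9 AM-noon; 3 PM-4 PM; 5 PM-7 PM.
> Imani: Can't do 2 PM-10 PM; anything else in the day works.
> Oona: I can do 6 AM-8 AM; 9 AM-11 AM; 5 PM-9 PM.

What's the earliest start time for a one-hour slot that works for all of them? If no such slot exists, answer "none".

Ana free: 09:00-18:00, 20:00-22:00 (invert busy blocks within the working day).
Viktor free: 07:00-11:00, 19:00-22:00 (invert busy blocks within the working day).
Yosef free: 09:00-12:00, 15:00-16:00, 17:00-19:00.
Imani free: 06:00-14:00 (invert busy blocks within the working day).
Oona free: 06:00-08:00, 09:00-11:00, 17:00-21:00.
Ana ∩ Viktor: 09:00-11:00, 20:00-22:00.
Ana ∩ Viktor ∩ Yosef: 09:00-11:00.
Ana ∩ Viktor ∩ Yosef ∩ Imani: 09:00-11:00.
Ana ∩ Viktor ∩ Yosef ∩ Imani ∩ Oona: 09:00-11:00.
The first common window of at least 60 minutes is 09:00-11:00, so the earliest start is 09:00.

09:00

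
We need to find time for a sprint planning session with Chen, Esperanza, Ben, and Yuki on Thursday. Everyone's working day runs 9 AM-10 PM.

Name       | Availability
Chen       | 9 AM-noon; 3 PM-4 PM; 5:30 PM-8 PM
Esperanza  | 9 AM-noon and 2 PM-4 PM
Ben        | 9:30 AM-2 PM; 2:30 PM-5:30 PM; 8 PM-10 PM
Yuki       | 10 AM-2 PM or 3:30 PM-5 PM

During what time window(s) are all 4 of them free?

Chen ∩ Esperanza: 09:00-12:00, 15:00-16:00.
Chen ∩ Esperanza ∩ Ben: 09:30-12:00, 15:00-16:00.
Chen ∩ Esperanza ∩ Ben ∩ Yuki: 10:00-12:00, 15:30-16:00.
Those are the intersection windows.

10:00-12:00, 15:30-16:00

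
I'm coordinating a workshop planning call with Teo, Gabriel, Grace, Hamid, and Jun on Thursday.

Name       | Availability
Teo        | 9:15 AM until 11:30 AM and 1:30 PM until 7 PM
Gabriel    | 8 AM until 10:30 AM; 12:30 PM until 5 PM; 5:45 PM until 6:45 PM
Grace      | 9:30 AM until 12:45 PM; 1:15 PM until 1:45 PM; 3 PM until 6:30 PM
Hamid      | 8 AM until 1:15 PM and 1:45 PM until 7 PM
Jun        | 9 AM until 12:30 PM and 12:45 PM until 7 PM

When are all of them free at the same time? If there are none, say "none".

09:30-10:30, 15:00-17:00, 17:45-18:30

Teo ∩ Gabriel: 09:15-10:30, 13:30-17:00, 17:45-18:45.
Teo ∩ Gabriel ∩ Grace: 09:30-10:30, 13:30-13:45, 15:00-17:00, 17:45-18:30.
Teo ∩ Gabriel ∩ Grace ∩ Hamid: 09:30-10:30, 15:00-17:00, 17:45-18:30.
Teo ∩ Gabriel ∩ Grace ∩ Hamid ∩ Jun: 09:30-10:30, 15:00-17:00, 17:45-18:30.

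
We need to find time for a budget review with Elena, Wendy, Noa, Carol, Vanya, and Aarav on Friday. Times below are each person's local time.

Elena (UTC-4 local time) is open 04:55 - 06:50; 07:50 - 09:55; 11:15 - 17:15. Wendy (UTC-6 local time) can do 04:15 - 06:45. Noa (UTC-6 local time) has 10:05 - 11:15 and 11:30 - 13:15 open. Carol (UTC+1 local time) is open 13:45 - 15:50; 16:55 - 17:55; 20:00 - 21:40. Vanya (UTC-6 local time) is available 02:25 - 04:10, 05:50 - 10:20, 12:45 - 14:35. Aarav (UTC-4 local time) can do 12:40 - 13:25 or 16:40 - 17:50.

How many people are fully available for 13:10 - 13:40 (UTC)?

Elena in UTC: 08:55-10:50, 11:50-13:55, 15:15-21:15 (add 4h to convert from UTC-4).
Wendy in UTC: 10:15-12:45 (add 6h to convert from UTC-6).
Noa in UTC: 16:05-17:15, 17:30-19:15 (add 6h to convert from UTC-6).
Carol in UTC: 12:45-14:50, 15:55-16:55, 19:00-20:40 (subtract 1h to convert from UTC+1).
Vanya in UTC: 08:25-10:10, 11:50-16:20, 18:45-20:35 (add 6h to convert from UTC-6).
Aarav in UTC: 16:40-17:25, 20:40-21:50 (add 4h to convert from UTC-4).
Elena, Carol, and Vanya can make the full 13:10-13:40 slot — that's 3.

3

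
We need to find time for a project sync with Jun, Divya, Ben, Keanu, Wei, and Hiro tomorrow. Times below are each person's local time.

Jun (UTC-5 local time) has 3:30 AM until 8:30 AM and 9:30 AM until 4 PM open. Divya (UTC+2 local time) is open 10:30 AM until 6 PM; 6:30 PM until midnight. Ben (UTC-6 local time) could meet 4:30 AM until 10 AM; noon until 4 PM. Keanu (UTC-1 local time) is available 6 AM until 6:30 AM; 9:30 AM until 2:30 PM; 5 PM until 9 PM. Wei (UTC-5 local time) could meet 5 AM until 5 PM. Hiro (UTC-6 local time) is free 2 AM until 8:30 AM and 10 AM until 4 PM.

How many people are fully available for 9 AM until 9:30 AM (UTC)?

3

Jun in UTC: 08:30-13:30, 14:30-21:00 (add 5h to convert from UTC-5).
Divya in UTC: 08:30-16:00, 16:30-22:00 (subtract 2h to convert from UTC+2).
Ben in UTC: 10:30-16:00, 18:00-22:00 (add 6h to convert from UTC-6).
Keanu in UTC: 07:00-07:30, 10:30-15:30, 18:00-22:00 (add 1h to convert from UTC-1).
Wei in UTC: 10:00-22:00 (add 5h to convert from UTC-5).
Hiro in UTC: 08:00-14:30, 16:00-22:00 (add 6h to convert from UTC-6).
Jun, Divya, and Hiro can make the full 09:00-09:30 slot — that's 3.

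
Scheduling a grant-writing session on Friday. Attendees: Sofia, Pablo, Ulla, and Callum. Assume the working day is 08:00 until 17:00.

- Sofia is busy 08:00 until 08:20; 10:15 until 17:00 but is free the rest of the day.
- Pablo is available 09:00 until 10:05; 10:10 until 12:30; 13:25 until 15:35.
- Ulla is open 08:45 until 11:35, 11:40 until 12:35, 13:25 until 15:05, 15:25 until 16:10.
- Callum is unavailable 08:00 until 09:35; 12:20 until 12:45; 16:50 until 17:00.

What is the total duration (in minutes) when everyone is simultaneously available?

35

Sofia free: 08:20-10:15 (invert busy blocks within the working day).
Pablo free: 09:00-10:05, 10:10-12:30, 13:25-15:35.
Ulla free: 08:45-11:35, 11:40-12:35, 13:25-15:05, 15:25-16:10.
Callum free: 09:35-12:20, 12:45-16:50 (invert busy blocks within the working day).
Sofia ∩ Pablo: 09:00-10:05, 10:10-10:15.
Sofia ∩ Pablo ∩ Ulla: 09:00-10:05, 10:10-10:15.
Sofia ∩ Pablo ∩ Ulla ∩ Callum: 09:35-10:05, 10:10-10:15.
Summing the common windows: 30 + 5 = 35 minutes.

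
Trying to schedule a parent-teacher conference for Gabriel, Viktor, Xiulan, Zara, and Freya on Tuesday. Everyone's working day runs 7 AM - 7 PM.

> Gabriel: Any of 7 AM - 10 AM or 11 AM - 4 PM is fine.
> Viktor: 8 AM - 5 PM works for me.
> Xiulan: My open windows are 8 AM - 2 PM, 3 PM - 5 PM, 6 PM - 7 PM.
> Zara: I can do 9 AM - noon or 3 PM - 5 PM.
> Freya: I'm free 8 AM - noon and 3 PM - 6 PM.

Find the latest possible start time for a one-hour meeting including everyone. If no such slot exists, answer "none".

Gabriel ∩ Viktor: 08:00-10:00, 11:00-16:00.
Gabriel ∩ Viktor ∩ Xiulan: 08:00-10:00, 11:00-14:00, 15:00-16:00.
Gabriel ∩ Viktor ∩ Xiulan ∩ Zara: 09:00-10:00, 11:00-12:00, 15:00-16:00.
Gabriel ∩ Viktor ∩ Xiulan ∩ Zara ∩ Freya: 09:00-10:00, 11:00-12:00, 15:00-16:00.
Those are the intersection windows.
The last common window of at least 60 minutes is 15:00-16:00; a 60-minute meeting can start as late as 15:00 and still end by 16:00.

15:00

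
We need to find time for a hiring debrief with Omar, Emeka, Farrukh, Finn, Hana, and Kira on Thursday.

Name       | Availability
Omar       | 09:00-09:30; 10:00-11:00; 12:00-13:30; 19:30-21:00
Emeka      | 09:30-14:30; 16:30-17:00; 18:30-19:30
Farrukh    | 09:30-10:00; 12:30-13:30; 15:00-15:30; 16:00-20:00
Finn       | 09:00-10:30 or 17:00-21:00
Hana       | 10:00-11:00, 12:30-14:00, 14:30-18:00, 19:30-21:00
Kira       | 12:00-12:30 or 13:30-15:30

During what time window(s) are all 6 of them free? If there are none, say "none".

none

Omar ∩ Emeka: 10:00-11:00, 12:00-13:30.
Omar ∩ Emeka ∩ Farrukh: 12:30-13:30.
Omar ∩ Emeka ∩ Farrukh ∩ Finn: ∅.
Omar ∩ Emeka ∩ Farrukh ∩ Finn ∩ Hana: ∅.
Omar ∩ Emeka ∩ Farrukh ∩ Finn ∩ Hana ∩ Kira: ∅.
There is no time when everyone is free.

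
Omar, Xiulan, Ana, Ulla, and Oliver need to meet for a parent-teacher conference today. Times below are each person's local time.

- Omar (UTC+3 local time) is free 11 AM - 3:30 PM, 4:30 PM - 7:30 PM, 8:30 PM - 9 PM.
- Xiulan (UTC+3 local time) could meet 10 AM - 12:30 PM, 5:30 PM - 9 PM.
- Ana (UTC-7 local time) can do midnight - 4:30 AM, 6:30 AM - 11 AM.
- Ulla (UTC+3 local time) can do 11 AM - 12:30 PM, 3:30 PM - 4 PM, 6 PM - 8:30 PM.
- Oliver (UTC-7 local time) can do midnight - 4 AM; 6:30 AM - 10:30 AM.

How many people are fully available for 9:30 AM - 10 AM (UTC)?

3

Omar in UTC: 08:00-12:30, 13:30-16:30, 17:30-18:00 (subtract 3h to convert from UTC+3).
Xiulan in UTC: 07:00-09:30, 14:30-18:00 (subtract 3h to convert from UTC+3).
Ana in UTC: 07:00-11:30, 13:30-18:00 (add 7h to convert from UTC-7).
Ulla in UTC: 08:00-09:30, 12:30-13:00, 15:00-17:30 (subtract 3h to convert from UTC+3).
Oliver in UTC: 07:00-11:00, 13:30-17:30 (add 7h to convert from UTC-7).
Omar, Ana, and Oliver can make the full 09:30-10:00 slot — that's 3.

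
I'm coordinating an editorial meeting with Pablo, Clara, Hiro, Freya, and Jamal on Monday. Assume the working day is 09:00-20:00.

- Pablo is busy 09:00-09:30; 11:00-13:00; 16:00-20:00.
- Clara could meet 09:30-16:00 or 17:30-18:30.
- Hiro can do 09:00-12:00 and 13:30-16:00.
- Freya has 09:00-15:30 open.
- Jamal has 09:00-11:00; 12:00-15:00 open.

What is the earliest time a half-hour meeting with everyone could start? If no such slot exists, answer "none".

09:30

Pablo free: 09:30-11:00, 13:00-16:00 (invert busy blocks within the working day).
Clara free: 09:30-16:00, 17:30-18:30.
Hiro free: 09:00-12:00, 13:30-16:00.
Freya free: 09:00-15:30.
Jamal free: 09:00-11:00, 12:00-15:00.
Pablo ∩ Clara: 09:30-11:00, 13:00-16:00.
Pablo ∩ Clara ∩ Hiro: 09:30-11:00, 13:30-16:00.
Pablo ∩ Clara ∩ Hiro ∩ Freya: 09:30-11:00, 13:30-15:30.
Pablo ∩ Clara ∩ Hiro ∩ Freya ∩ Jamal: 09:30-11:00, 13:30-15:00.
The first common window of at least 30 minutes is 09:30-11:00, so the earliest start is 09:30.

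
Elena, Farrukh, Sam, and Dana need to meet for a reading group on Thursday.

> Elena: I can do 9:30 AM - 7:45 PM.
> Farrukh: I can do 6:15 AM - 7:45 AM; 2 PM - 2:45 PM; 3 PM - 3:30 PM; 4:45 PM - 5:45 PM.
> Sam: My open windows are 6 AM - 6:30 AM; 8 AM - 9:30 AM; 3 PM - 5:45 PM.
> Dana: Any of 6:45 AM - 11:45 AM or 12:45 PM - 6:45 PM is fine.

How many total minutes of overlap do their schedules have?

90

Elena ∩ Farrukh: 14:00-14:45, 15:00-15:30, 16:45-17:45.
Elena ∩ Farrukh ∩ Sam: 15:00-15:30, 16:45-17:45.
Elena ∩ Farrukh ∩ Sam ∩ Dana: 15:00-15:30, 16:45-17:45.
Summing the common windows: 30 + 60 = 90 minutes.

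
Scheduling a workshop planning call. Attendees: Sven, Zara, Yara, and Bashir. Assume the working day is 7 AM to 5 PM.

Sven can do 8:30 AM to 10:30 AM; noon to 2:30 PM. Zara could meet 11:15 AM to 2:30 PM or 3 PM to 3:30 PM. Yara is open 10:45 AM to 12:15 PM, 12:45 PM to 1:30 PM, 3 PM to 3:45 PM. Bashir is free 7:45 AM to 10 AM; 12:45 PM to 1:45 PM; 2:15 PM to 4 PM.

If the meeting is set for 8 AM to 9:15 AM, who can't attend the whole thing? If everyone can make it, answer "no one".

Sven: not fully free for 08:00-09:15. Zara: not fully free for 08:00-09:15. Yara: not fully free for 08:00-09:15. Bashir: free for 08:00-09:15.

Sven, Yara, Zara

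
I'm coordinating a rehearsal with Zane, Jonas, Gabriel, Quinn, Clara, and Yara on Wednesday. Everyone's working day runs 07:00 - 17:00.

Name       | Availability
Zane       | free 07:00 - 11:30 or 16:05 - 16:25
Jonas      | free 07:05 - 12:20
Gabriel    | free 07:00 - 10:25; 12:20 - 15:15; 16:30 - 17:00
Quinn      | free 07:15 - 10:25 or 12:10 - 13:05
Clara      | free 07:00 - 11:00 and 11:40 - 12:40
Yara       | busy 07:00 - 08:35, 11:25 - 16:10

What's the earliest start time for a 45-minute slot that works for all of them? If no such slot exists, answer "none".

08:35

Zane free: 07:00-11:30, 16:05-16:25.
Jonas free: 07:05-12:20.
Gabriel free: 07:00-10:25, 12:20-15:15, 16:30-17:00.
Quinn free: 07:15-10:25, 12:10-13:05.
Clara free: 07:00-11:00, 11:40-12:40.
Yara free: 08:35-11:25, 16:10-17:00 (invert busy blocks within the working day).
Zane ∩ Jonas: 07:05-11:30.
Zane ∩ Jonas ∩ Gabriel: 07:05-10:25.
Zane ∩ Jonas ∩ Gabriel ∩ Quinn: 07:15-10:25.
Zane ∩ Jonas ∩ Gabriel ∩ Quinn ∩ Clara: 07:15-10:25.
Zane ∩ Jonas ∩ Gabriel ∩ Quinn ∩ Clara ∩ Yara: 08:35-10:25.
The first common window of at least 45 minutes is 08:35-10:25, so the earliest start is 08:35.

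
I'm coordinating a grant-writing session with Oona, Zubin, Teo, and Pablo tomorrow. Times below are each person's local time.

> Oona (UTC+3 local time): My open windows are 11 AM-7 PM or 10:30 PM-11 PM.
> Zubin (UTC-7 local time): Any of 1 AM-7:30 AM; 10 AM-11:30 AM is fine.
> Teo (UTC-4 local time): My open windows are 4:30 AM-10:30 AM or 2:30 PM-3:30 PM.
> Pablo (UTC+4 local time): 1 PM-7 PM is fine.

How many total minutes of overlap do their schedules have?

330

Oona in UTC: 08:00-16:00, 19:30-20:00 (subtract 3h to convert from UTC+3).
Zubin in UTC: 08:00-14:30, 17:00-18:30 (add 7h to convert from UTC-7).
Teo in UTC: 08:30-14:30, 18:30-19:30 (add 4h to convert from UTC-4).
Pablo in UTC: 09:00-15:00 (subtract 4h to convert from UTC+4).
Oona ∩ Zubin: 08:00-14:30.
Oona ∩ Zubin ∩ Teo: 08:30-14:30.
Oona ∩ Zubin ∩ Teo ∩ Pablo: 09:00-14:30.
So the common availability across everyone is 09:00-14:30.
That's a single block of 330 minutes.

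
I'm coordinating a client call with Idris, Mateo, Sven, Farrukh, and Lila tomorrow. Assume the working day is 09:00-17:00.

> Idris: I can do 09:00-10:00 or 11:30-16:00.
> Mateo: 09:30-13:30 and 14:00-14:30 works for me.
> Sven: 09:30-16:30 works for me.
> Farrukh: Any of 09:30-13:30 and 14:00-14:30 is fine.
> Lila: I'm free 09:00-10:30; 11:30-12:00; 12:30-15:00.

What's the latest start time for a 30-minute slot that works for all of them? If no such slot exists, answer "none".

14:00

Idris ∩ Mateo: 09:30-10:00, 11:30-13:30, 14:00-14:30.
Idris ∩ Mateo ∩ Sven: 09:30-10:00, 11:30-13:30, 14:00-14:30.
Idris ∩ Mateo ∩ Sven ∩ Farrukh: 09:30-10:00, 11:30-13:30, 14:00-14:30.
Idris ∩ Mateo ∩ Sven ∩ Farrukh ∩ Lila: 09:30-10:00, 11:30-12:00, 12:30-13:30, 14:00-14:30.
The last common window of at least 30 minutes is 14:00-14:30; a 30-minute meeting can start as late as 14:00 and still end by 14:30.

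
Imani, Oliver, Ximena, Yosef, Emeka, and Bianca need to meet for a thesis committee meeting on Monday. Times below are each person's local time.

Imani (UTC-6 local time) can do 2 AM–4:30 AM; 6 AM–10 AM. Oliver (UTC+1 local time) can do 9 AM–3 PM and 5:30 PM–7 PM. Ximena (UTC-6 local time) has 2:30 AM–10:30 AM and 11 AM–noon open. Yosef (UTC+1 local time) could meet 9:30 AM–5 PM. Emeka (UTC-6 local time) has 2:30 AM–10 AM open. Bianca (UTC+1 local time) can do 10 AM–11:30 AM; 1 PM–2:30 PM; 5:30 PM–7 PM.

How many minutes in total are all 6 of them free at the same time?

Imani in UTC: 08:00-10:30, 12:00-16:00 (add 6h to convert from UTC-6).
Oliver in UTC: 08:00-14:00, 16:30-18:00 (subtract 1h to convert from UTC+1).
Ximena in UTC: 08:30-16:30, 17:00-18:00 (add 6h to convert from UTC-6).
Yosef in UTC: 08:30-16:00 (subtract 1h to convert from UTC+1).
Emeka in UTC: 08:30-16:00 (add 6h to convert from UTC-6).
Bianca in UTC: 09:00-10:30, 12:00-13:30, 16:30-18:00 (subtract 1h to convert from UTC+1).
Imani ∩ Oliver: 08:00-10:30, 12:00-14:00.
Imani ∩ Oliver ∩ Ximena: 08:30-10:30, 12:00-14:00.
Imani ∩ Oliver ∩ Ximena ∩ Yosef: 08:30-10:30, 12:00-14:00.
Imani ∩ Oliver ∩ Ximena ∩ Yosef ∩ Emeka: 08:30-10:30, 12:00-14:00.
Imani ∩ Oliver ∩ Ximena ∩ Yosef ∩ Emeka ∩ Bianca: 09:00-10:30, 12:00-13:30.
So the common availability across everyone is 09:00-10:30, 12:00-13:30.
Summing the common windows: 90 + 90 = 180 minutes.

180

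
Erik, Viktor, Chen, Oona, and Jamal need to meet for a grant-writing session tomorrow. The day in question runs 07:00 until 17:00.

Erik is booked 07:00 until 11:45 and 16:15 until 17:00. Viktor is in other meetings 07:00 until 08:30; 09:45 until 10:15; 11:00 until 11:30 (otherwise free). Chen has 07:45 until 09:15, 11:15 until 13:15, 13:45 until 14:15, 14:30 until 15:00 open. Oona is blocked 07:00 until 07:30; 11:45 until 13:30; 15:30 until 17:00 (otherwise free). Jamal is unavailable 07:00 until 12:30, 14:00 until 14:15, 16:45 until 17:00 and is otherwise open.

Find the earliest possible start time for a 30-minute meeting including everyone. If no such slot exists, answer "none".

Erik free: 11:45-16:15 (invert busy blocks within the working day).
Viktor free: 08:30-09:45, 10:15-11:00, 11:30-17:00 (invert busy blocks within the working day).
Chen free: 07:45-09:15, 11:15-13:15, 13:45-14:15, 14:30-15:00.
Oona free: 07:30-11:45, 13:30-15:30 (invert busy blocks within the working day).
Jamal free: 12:30-14:00, 14:15-16:45 (invert busy blocks within the working day).
Erik ∩ Viktor: 11:45-16:15.
Erik ∩ Viktor ∩ Chen: 11:45-13:15, 13:45-14:15, 14:30-15:00.
Erik ∩ Viktor ∩ Chen ∩ Oona: 13:45-14:15, 14:30-15:00.
Erik ∩ Viktor ∩ Chen ∩ Oona ∩ Jamal: 13:45-14:00, 14:30-15:00.
The first common window of at least 30 minutes is 14:30-15:00, so the earliest start is 14:30.

14:30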